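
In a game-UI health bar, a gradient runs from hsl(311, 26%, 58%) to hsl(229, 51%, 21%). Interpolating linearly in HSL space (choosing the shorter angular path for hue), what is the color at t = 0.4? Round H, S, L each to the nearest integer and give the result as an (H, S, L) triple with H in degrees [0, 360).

(278, 36, 43)

Hue arc: Δh = 229 − 311 = -82° (|Δh| ≤ 180, already the shorter path).
H = 311 + 0.4 × (-82) = 278.2 → 278°
S = 26 + 0.4 × (51 − 26) = 36 → 36%
L = 58 + 0.4 × (21 − 58) = 43.2 → 43%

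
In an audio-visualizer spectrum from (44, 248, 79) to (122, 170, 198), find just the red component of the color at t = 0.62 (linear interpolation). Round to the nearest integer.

92

R = 44 + 0.62 × (122 − 44) = 92.36 → 92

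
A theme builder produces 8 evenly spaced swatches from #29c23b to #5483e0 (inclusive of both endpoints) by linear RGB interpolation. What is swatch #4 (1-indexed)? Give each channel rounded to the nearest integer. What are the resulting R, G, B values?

(59, 167, 130)

With 8 swatches and endpoints inclusive, swatch 4 sits at t = (4 − 1)/(8 − 1) = 3/7 ≈ 0.4286.
#29c23b → (41, 194, 59); #5483e0 → (84, 131, 224).
R = 41 + 0.4286 × (84 − 41) = 59.43 → 59
G = 194 + 0.4286 × (131 − 194) = 166.998 → 167
B = 59 + 0.4286 × (224 − 59) = 129.719 → 130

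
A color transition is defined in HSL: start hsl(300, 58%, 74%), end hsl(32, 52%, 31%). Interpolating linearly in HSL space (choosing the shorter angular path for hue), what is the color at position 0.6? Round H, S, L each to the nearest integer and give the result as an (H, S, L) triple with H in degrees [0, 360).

(355, 54, 48)

Hue: 32 − 300 = -268°, but |-268| > 180 so the shorter arc goes the other way: Δh = -268 + 360 = 92°.
H = 300 + 0.6 × (92) = 355.2 → 355°
S = 58 + 0.6 × (52 − 58) = 54.4 → 54%
L = 74 + 0.6 × (31 − 74) = 48.2 → 48%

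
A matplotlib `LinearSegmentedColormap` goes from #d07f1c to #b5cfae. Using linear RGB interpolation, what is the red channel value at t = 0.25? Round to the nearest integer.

R₁ = 208 (from #d07f1c), R₂ = 181 (from #b5cfae).
R = 208 + 0.25 × (181 − 208) = 201.25 → 201

201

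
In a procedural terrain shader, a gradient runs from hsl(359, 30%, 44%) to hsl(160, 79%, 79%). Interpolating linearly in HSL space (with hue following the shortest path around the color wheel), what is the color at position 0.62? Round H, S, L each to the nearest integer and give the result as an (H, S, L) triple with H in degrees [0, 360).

(99, 60, 66)

Hue: 160 − 359 = -199°, but |-199| > 180 so the shorter arc goes the other way: Δh = -199 + 360 = 161°.
H = 359 + 0.62 × (161) = 458.82 → 459 → 459 mod 360 = 99°
S = 30 + 0.62 × (79 − 30) = 60.38 → 60%
L = 44 + 0.62 × (79 − 44) = 65.7 → 66%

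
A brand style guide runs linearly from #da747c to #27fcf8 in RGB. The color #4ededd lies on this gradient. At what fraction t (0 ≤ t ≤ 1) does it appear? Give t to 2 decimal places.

0.78

Invert the lerp on the R channel (largest span, 179): t = (78 − 218) / (39 − 218) = -140/-179 = 0.78212.
Check on G: (222 − 116)/(252 − 116) = 0.7794 ✓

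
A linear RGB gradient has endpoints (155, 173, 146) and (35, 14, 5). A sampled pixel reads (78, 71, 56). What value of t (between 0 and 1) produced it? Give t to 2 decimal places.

0.64

Invert the lerp on the G channel (largest span, 159): t = (71 − 173) / (14 − 173) = -102/-159 = 0.64151.
Check on R: (78 − 155)/(35 − 155) = 0.6417 ✓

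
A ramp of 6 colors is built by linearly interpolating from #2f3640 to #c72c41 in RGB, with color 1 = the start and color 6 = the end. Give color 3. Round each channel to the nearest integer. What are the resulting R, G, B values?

(108, 50, 64)

With 6 swatches and endpoints inclusive, swatch 3 sits at t = (3 − 1)/(6 − 1) = 2/5 ≈ 0.4.
#2f3640 → (47, 54, 64); #c72c41 → (199, 44, 65).
R = 47 + 0.4 × (199 − 47) = 107.8 → 108
G = 54 + 0.4 × (44 − 54) = 50 → 50
B = 64 + 0.4 × (65 − 64) = 64.4 → 64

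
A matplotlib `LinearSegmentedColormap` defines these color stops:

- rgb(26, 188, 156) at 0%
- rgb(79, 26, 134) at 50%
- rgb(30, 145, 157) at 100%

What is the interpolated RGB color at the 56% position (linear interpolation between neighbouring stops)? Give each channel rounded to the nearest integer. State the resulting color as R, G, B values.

56% lies between the 50% and 100% stops, so the local fraction is t = (56 − 50)/(100 − 50) = 6/50 ≈ 0.12.
R = 79 + 0.12 × (30 − 79) = 73.12 → 73
G = 26 + 0.12 × (145 − 26) = 40.28 → 40
B = 134 + 0.12 × (157 − 134) = 136.76 → 137

(73, 40, 137)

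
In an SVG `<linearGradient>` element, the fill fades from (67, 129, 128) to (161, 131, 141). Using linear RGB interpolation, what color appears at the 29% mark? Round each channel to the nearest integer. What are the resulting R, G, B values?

29% corresponds to t = 0.29.
R = 67 + 0.29 × (161 − 67) = 67 + 0.29 × 94 = 94.26 → 94
G = 129 + 0.29 × (131 − 129) = 129 + 0.29 × 2 = 129.58 → 130
B = 128 + 0.29 × (141 − 128) = 128 + 0.29 × 13 = 131.77 → 132
So the blended color is (94, 130, 132), about #5e8284.

(94, 130, 132)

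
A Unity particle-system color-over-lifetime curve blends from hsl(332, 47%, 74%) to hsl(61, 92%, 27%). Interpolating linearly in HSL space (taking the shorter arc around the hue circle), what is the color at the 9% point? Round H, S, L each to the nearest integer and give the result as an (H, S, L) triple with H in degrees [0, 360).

(340, 51, 70)

Hue: 61 − 332 = -271°, but |-271| > 180 so the shorter arc goes the other way: Δh = -271 + 360 = 89°.
H = 332 + 0.09 × (89) = 340.01 → 340°
S = 47 + 0.09 × (92 − 47) = 51.05 → 51%
L = 74 + 0.09 × (27 − 74) = 69.77 → 70%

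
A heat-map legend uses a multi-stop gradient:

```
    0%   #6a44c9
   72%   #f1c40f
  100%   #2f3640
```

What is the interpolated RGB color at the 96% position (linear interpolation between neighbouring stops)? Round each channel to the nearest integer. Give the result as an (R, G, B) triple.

96% lies between the 72% and 100% stops, so the local fraction is t = (96 − 72)/(100 − 72) = 24/28 ≈ 0.8571.
#f1c40f → (241, 196, 15); #2f3640 → (47, 54, 64).
R = 241 + 0.8571 × (47 − 241) = 74.723 → 75
G = 196 + 0.8571 × (54 − 196) = 74.292 → 74
B = 15 + 0.8571 × (64 − 15) = 56.998 → 57

(75, 74, 57)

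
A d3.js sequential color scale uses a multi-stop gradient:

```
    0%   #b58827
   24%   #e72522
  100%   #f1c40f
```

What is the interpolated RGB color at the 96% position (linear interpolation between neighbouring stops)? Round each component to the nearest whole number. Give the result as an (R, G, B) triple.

96% lies between the 24% and 100% stops, so the local fraction is t = (96 − 24)/(100 − 24) = 72/76 ≈ 0.9474.
#e72522 → (231, 37, 34); #f1c40f → (241, 196, 15).
R = 231 + 0.9474 × (241 − 231) = 240.474 → 240
G = 37 + 0.9474 × (196 − 37) = 187.637 → 188
B = 34 + 0.9474 × (15 − 34) = 15.999 → 16

(240, 188, 16)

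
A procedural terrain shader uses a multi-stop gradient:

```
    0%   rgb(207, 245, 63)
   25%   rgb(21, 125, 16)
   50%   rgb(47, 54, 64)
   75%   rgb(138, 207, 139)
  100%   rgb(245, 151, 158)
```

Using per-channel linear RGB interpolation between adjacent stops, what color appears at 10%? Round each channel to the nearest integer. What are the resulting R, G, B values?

10% lies between the 0% and 25% stops, so the local fraction is t = (10 − 0)/(25 − 0) = 10/25 ≈ 0.4.
R = 207 + 0.4 × (21 − 207) = 132.6 → 133
G = 245 + 0.4 × (125 − 245) = 197 → 197
B = 63 + 0.4 × (16 − 63) = 44.2 → 44

(133, 197, 44)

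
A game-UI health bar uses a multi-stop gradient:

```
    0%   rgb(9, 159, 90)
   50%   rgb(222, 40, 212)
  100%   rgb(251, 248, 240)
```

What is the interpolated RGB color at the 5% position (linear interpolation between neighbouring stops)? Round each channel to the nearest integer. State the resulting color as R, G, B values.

(30, 147, 102)

5% lies between the 0% and 50% stops, so the local fraction is t = (5 − 0)/(50 − 0) = 5/50 ≈ 0.1.
R = 9 + 0.1 × (222 − 9) = 30.3 → 30
G = 159 + 0.1 × (40 − 159) = 147.1 → 147
B = 90 + 0.1 × (212 − 90) = 102.2 → 102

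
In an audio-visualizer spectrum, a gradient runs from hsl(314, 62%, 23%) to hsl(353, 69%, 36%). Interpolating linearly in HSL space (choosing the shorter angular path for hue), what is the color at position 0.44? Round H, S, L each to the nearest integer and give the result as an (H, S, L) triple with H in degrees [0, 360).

Hue arc: Δh = 353 − 314 = 39° (|Δh| ≤ 180, already the shorter path).
H = 314 + 0.44 × (39) = 331.16 → 331°
S = 62 + 0.44 × (69 − 62) = 65.08 → 65%
L = 23 + 0.44 × (36 − 23) = 28.72 → 29%

(331, 65, 29)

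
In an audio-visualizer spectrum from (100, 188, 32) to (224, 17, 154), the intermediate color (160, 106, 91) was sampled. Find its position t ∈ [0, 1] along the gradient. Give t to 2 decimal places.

Invert the lerp on the G channel (largest span, 171): t = (106 − 188) / (17 − 188) = -82/-171 = 0.47953.
Check on R: (160 − 100)/(224 − 100) = 0.4839 ✓

0.48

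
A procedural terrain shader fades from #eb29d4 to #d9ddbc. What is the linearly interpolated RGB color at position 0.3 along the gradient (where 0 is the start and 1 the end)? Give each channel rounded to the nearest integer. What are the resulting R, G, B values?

(230, 95, 205)

#eb29d4 → (235, 41, 212); #d9ddbc → (217, 221, 188).
R = 235 + 0.3 × (217 − 235) = 235 + 0.3 × -18 = 229.6 → 230
G = 41 + 0.3 × (221 − 41) = 41 + 0.3 × 180 = 95 → 95
B = 212 + 0.3 × (188 − 212) = 212 + 0.3 × -24 = 204.8 → 205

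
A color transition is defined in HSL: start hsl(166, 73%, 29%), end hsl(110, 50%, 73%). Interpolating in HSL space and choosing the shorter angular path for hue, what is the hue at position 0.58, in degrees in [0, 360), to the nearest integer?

134

Hue arc: Δh = 110 − 166 = -56° (|Δh| ≤ 180, already the shorter path).
H = 166 + 0.58 × (-56) = 133.52 → 134°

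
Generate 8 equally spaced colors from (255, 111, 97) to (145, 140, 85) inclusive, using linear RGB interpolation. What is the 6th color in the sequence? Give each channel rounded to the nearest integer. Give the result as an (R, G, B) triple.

(176, 132, 88)

With 8 swatches and endpoints inclusive, swatch 6 sits at t = (6 − 1)/(8 − 1) = 5/7 ≈ 0.7143.
R = 255 + 0.7143 × (145 − 255) = 176.427 → 176
G = 111 + 0.7143 × (140 − 111) = 131.715 → 132
B = 97 + 0.7143 × (85 − 97) = 88.428 → 88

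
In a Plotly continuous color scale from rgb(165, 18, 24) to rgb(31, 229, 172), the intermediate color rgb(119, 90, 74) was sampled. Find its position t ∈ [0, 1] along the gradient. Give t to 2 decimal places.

0.34

Invert the lerp on the G channel (largest span, 211): t = (90 − 18) / (229 − 18) = 72/211 = 0.34123.
Check on R: (119 − 165)/(31 − 165) = 0.3433 ✓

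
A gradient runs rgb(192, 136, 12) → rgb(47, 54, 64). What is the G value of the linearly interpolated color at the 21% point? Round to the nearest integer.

119

G = 136 + 0.21 × (54 − 136) = 118.78 → 119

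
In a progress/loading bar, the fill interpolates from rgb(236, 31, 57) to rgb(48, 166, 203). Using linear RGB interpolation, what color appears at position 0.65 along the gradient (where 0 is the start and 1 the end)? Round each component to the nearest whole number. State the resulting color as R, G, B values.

(114, 119, 152)

R = 236 + 0.65 × (48 − 236) = 236 + 0.65 × -188 = 113.8 → 114
G = 31 + 0.65 × (166 − 31) = 31 + 0.65 × 135 = 118.75 → 119
B = 57 + 0.65 × (203 − 57) = 57 + 0.65 × 146 = 151.9 → 152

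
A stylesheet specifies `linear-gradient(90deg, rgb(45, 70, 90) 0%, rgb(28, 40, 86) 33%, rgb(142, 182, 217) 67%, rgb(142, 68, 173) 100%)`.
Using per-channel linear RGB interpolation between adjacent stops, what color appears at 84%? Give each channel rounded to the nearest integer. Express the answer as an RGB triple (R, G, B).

(142, 123, 194)

84% lies between the 67% and 100% stops, so the local fraction is t = (84 − 67)/(100 − 67) = 17/33 ≈ 0.5152.
R = 142 + 0.5152 × (142 − 142) = 142 → 142
G = 182 + 0.5152 × (68 − 182) = 123.267 → 123
B = 217 + 0.5152 × (173 − 217) = 194.331 → 194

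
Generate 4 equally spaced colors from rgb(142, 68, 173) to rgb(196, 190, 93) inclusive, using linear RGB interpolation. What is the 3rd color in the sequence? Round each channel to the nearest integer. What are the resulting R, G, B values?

With 4 swatches and endpoints inclusive, swatch 3 sits at t = (3 − 1)/(4 − 1) = 2/3 ≈ 0.6667.
R = 142 + 0.6667 × (196 − 142) = 178.002 → 178
G = 68 + 0.6667 × (190 − 68) = 149.337 → 149
B = 173 + 0.6667 × (93 − 173) = 119.664 → 120

(178, 149, 120)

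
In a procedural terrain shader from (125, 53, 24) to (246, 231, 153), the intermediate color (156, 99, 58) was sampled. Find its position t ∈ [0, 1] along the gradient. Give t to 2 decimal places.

Invert the lerp on the G channel (largest span, 178): t = (99 − 53) / (231 − 53) = 46/178 = 0.25843.
Check on R: (156 − 125)/(246 − 125) = 0.2562 ✓

0.26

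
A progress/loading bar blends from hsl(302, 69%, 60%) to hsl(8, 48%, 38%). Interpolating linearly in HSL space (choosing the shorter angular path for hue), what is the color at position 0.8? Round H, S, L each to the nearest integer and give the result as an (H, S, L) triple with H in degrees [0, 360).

Hue: 8 − 302 = -294°, but |-294| > 180 so the shorter arc goes the other way: Δh = -294 + 360 = 66°.
H = 302 + 0.8 × (66) = 354.8 → 355°
S = 69 + 0.8 × (48 − 69) = 52.2 → 52%
L = 60 + 0.8 × (38 − 60) = 42.4 → 42%

(355, 52, 42)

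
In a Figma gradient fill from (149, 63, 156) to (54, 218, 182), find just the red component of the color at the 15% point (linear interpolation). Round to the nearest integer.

R = 149 + 0.15 × (54 − 149) = 134.75 → 135

135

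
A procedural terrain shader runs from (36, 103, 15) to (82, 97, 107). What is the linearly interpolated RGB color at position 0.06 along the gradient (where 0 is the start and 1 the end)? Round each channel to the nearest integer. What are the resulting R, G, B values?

(39, 103, 21)

R = 36 + 0.06 × (82 − 36) = 36 + 0.06 × 46 = 38.76 → 39
G = 103 + 0.06 × (97 − 103) = 103 + 0.06 × -6 = 102.64 → 103
B = 15 + 0.06 × (107 − 15) = 15 + 0.06 × 92 = 20.52 → 21
So the blended color is (39, 103, 21), about #276715.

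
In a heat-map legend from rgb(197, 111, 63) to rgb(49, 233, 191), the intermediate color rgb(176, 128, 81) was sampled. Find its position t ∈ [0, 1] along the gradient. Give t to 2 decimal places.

Invert the lerp on the R channel (largest span, 148): t = (176 − 197) / (49 − 197) = -21/-148 = 0.14189.
Check on G: (128 − 111)/(233 − 111) = 0.1393 ✓

0.14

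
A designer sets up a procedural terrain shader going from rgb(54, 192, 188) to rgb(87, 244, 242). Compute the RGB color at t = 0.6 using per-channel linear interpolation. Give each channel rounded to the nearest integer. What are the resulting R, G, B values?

R = 54 + 0.6 × (87 − 54) = 54 + 0.6 × 33 = 73.8 → 74
G = 192 + 0.6 × (244 − 192) = 192 + 0.6 × 52 = 223.2 → 223
B = 188 + 0.6 × (242 − 188) = 188 + 0.6 × 54 = 220.4 → 220

(74, 223, 220)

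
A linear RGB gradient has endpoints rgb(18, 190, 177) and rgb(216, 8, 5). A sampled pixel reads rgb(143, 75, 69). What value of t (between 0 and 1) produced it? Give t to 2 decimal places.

Invert the lerp on the R channel (largest span, 198): t = (143 − 18) / (216 − 18) = 125/198 = 0.63131.
Check on G: (75 − 190)/(8 − 190) = 0.6319 ✓

0.63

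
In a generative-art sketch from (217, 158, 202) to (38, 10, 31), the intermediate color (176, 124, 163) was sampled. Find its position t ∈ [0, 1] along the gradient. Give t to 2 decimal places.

0.23

Invert the lerp on the R channel (largest span, 179): t = (176 − 217) / (38 − 217) = -41/-179 = 0.22905.
Check on G: (124 − 158)/(10 − 158) = 0.2297 ✓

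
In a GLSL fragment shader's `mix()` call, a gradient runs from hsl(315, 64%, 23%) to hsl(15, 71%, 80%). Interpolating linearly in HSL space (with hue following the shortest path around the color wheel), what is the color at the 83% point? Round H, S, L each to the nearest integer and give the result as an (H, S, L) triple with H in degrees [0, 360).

(5, 70, 70)

Hue: 15 − 315 = -300°, but |-300| > 180 so the shorter arc goes the other way: Δh = -300 + 360 = 60°.
H = 315 + 0.83 × (60) = 364.8 → 365 → 365 mod 360 = 5°
S = 64 + 0.83 × (71 − 64) = 69.81 → 70%
L = 23 + 0.83 × (80 − 23) = 70.31 → 70%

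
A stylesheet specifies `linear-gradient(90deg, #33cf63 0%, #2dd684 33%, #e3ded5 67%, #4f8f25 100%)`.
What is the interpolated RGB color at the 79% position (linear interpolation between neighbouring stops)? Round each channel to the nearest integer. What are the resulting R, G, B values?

(173, 193, 149)

79% lies between the 67% and 100% stops, so the local fraction is t = (79 − 67)/(100 − 67) = 12/33 ≈ 0.3636.
#e3ded5 → (227, 222, 213); #4f8f25 → (79, 143, 37).
R = 227 + 0.3636 × (79 − 227) = 173.187 → 173
G = 222 + 0.3636 × (143 − 222) = 193.276 → 193
B = 213 + 0.3636 × (37 − 213) = 149.006 → 149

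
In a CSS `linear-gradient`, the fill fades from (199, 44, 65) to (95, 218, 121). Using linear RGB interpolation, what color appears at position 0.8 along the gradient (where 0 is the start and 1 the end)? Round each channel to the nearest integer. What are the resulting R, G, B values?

R = 199 + 0.8 × (95 − 199) = 199 + 0.8 × -104 = 115.8 → 116
G = 44 + 0.8 × (218 − 44) = 44 + 0.8 × 174 = 183.2 → 183
B = 65 + 0.8 × (121 − 65) = 65 + 0.8 × 56 = 109.8 → 110

(116, 183, 110)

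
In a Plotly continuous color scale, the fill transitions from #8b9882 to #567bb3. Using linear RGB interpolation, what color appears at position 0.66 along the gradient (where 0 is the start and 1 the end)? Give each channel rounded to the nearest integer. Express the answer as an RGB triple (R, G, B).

(104, 133, 162)

#8b9882 → (139, 152, 130); #567bb3 → (86, 123, 179).
R = 139 + 0.66 × (86 − 139) = 139 + 0.66 × -53 = 104.02 → 104
G = 152 + 0.66 × (123 − 152) = 152 + 0.66 × -29 = 132.86 → 133
B = 130 + 0.66 × (179 − 130) = 130 + 0.66 × 49 = 162.34 → 162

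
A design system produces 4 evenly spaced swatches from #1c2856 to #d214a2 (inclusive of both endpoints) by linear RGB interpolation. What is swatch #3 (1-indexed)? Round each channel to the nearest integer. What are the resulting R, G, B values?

(149, 27, 137)

With 4 swatches and endpoints inclusive, swatch 3 sits at t = (3 − 1)/(4 − 1) = 2/3 ≈ 0.6667.
#1c2856 → (28, 40, 86); #d214a2 → (210, 20, 162).
R = 28 + 0.6667 × (210 − 28) = 149.339 → 149
G = 40 + 0.6667 × (20 − 40) = 26.666 → 27
B = 86 + 0.6667 × (162 − 86) = 136.669 → 137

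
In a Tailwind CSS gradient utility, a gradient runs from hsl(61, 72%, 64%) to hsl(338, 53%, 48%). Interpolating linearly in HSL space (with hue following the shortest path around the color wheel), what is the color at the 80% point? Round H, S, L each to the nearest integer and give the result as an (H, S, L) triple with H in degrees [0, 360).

Hue: 338 − 61 = 277°, but |277| > 180 so the shorter arc goes the other way: Δh = 277 − 360 = -83°.
H = 61 + 0.8 × (-83) = -5.4 → -5 → -5 mod 360 = 355°
S = 72 + 0.8 × (53 − 72) = 56.8 → 57%
L = 64 + 0.8 × (48 − 64) = 51.2 → 51%

(355, 57, 51)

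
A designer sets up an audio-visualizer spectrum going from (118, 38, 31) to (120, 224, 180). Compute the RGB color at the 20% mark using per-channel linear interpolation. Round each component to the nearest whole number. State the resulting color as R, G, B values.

20% corresponds to t = 0.2.
R = 118 + 0.2 × (120 − 118) = 118 + 0.2 × 2 = 118.4 → 118
G = 38 + 0.2 × (224 − 38) = 38 + 0.2 × 186 = 75.2 → 75
B = 31 + 0.2 × (180 − 31) = 31 + 0.2 × 149 = 60.8 → 61

(118, 75, 61)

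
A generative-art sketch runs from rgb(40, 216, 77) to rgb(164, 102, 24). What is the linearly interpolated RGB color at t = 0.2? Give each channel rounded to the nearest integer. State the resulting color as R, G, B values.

(65, 193, 66)

R = 40 + 0.2 × (164 − 40) = 40 + 0.2 × 124 = 64.8 → 65
G = 216 + 0.2 × (102 − 216) = 216 + 0.2 × -114 = 193.2 → 193
B = 77 + 0.2 × (24 − 77) = 77 + 0.2 × -53 = 66.4 → 66
So the blended color is (65, 193, 66), about #41c142.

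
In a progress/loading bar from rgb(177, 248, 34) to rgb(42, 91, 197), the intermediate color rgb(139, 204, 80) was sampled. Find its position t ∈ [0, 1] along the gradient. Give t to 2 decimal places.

0.28

Invert the lerp on the B channel (largest span, 163): t = (80 − 34) / (197 − 34) = 46/163 = 0.28221.
Check on R: (139 − 177)/(42 − 177) = 0.2815 ✓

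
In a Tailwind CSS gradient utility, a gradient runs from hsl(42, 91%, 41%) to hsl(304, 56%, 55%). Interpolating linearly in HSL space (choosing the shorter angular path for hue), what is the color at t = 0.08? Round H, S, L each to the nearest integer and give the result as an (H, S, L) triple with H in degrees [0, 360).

Hue: 304 − 42 = 262°, but |262| > 180 so the shorter arc goes the other way: Δh = 262 − 360 = -98°.
H = 42 + 0.08 × (-98) = 34.16 → 34°
S = 91 + 0.08 × (56 − 91) = 88.2 → 88%
L = 41 + 0.08 × (55 − 41) = 42.12 → 42%

(34, 88, 42)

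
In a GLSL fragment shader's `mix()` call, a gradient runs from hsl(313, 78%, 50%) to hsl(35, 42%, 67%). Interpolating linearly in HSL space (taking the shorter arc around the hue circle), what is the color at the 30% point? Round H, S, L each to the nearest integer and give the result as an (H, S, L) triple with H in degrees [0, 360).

Hue: 35 − 313 = -278°, but |-278| > 180 so the shorter arc goes the other way: Δh = -278 + 360 = 82°.
H = 313 + 0.3 × (82) = 337.6 → 338°
S = 78 + 0.3 × (42 − 78) = 67.2 → 67%
L = 50 + 0.3 × (67 − 50) = 55.1 → 55%

(338, 67, 55)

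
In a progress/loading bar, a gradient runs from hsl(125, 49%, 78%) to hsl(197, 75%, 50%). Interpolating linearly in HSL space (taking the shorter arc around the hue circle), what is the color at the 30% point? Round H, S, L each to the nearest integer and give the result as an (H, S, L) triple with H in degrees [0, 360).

Hue arc: Δh = 197 − 125 = 72° (|Δh| ≤ 180, already the shorter path).
H = 125 + 0.3 × (72) = 146.6 → 147°
S = 49 + 0.3 × (75 − 49) = 56.8 → 57%
L = 78 + 0.3 × (50 − 78) = 69.6 → 70%

(147, 57, 70)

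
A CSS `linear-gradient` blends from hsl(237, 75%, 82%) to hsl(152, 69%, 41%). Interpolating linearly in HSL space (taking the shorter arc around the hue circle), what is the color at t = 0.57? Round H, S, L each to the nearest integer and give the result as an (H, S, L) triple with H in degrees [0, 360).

(189, 72, 59)

Hue arc: Δh = 152 − 237 = -85° (|Δh| ≤ 180, already the shorter path).
H = 237 + 0.57 × (-85) = 188.55 → 189°
S = 75 + 0.57 × (69 − 75) = 71.58 → 72%
L = 82 + 0.57 × (41 − 82) = 58.63 → 59%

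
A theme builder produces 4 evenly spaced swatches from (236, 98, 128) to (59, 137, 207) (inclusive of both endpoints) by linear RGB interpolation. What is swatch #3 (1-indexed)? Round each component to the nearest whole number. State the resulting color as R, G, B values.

(118, 124, 181)

With 4 swatches and endpoints inclusive, swatch 3 sits at t = (3 − 1)/(4 − 1) = 2/3 ≈ 0.6667.
R = 236 + 0.6667 × (59 − 236) = 117.994 → 118
G = 98 + 0.6667 × (137 − 98) = 124.001 → 124
B = 128 + 0.6667 × (207 − 128) = 180.669 → 181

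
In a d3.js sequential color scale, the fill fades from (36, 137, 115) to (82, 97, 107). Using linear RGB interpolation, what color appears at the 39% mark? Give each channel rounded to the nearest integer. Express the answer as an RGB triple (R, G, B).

39% corresponds to t = 0.39.
R = 36 + 0.39 × (82 − 36) = 36 + 0.39 × 46 = 53.94 → 54
G = 137 + 0.39 × (97 − 137) = 137 + 0.39 × -40 = 121.4 → 121
B = 115 + 0.39 × (107 − 115) = 115 + 0.39 × -8 = 111.88 → 112

(54, 121, 112)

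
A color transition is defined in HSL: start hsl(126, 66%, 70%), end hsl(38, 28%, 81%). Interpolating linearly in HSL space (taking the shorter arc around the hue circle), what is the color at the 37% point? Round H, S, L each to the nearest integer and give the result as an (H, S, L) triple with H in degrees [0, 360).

(93, 52, 74)

Hue arc: Δh = 38 − 126 = -88° (|Δh| ≤ 180, already the shorter path).
H = 126 + 0.37 × (-88) = 93.44 → 93°
S = 66 + 0.37 × (28 − 66) = 51.94 → 52%
L = 70 + 0.37 × (81 − 70) = 74.07 → 74%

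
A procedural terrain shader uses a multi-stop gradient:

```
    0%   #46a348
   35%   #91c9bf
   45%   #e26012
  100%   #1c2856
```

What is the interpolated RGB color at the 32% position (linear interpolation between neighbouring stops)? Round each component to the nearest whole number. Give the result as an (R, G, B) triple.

(139, 198, 181)

32% lies between the 0% and 35% stops, so the local fraction is t = (32 − 0)/(35 − 0) = 32/35 ≈ 0.9143.
#46a348 → (70, 163, 72); #91c9bf → (145, 201, 191).
R = 70 + 0.9143 × (145 − 70) = 138.572 → 139
G = 163 + 0.9143 × (201 − 163) = 197.743 → 198
B = 72 + 0.9143 × (191 − 72) = 180.802 → 181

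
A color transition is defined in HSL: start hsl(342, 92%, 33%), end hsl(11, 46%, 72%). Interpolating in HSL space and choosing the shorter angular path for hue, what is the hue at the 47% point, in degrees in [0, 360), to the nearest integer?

356

Hue: 11 − 342 = -331°, but |-331| > 180 so the shorter arc goes the other way: Δh = -331 + 360 = 29°.
H = 342 + 0.47 × (29) = 355.63 → 356°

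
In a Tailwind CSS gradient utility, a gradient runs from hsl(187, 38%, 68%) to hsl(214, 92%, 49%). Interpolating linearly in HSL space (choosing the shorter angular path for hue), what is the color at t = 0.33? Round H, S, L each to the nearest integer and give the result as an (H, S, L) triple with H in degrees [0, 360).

Hue arc: Δh = 214 − 187 = 27° (|Δh| ≤ 180, already the shorter path).
H = 187 + 0.33 × (27) = 195.91 → 196°
S = 38 + 0.33 × (92 − 38) = 55.82 → 56%
L = 68 + 0.33 × (49 − 68) = 61.73 → 62%

(196, 56, 62)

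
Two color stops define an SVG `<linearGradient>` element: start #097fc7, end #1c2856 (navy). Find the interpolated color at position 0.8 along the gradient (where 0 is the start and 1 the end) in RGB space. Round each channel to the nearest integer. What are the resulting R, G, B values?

#097fc7 → (9, 127, 199); #1c2856 → (28, 40, 86).
R = 9 + 0.8 × (28 − 9) = 9 + 0.8 × 19 = 24.2 → 24
G = 127 + 0.8 × (40 − 127) = 127 + 0.8 × -87 = 57.4 → 57
B = 199 + 0.8 × (86 − 199) = 199 + 0.8 × -113 = 108.6 → 109

(24, 57, 109)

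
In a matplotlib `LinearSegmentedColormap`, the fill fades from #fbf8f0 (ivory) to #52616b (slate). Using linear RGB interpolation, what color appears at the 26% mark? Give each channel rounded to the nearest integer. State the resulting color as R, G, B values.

(207, 209, 205)

#fbf8f0 → (251, 248, 240); #52616b → (82, 97, 107).
26% corresponds to t = 0.26.
R = 251 + 0.26 × (82 − 251) = 251 + 0.26 × -169 = 207.06 → 207
G = 248 + 0.26 × (97 − 248) = 248 + 0.26 × -151 = 208.74 → 209
B = 240 + 0.26 × (107 − 240) = 240 + 0.26 × -133 = 205.42 → 205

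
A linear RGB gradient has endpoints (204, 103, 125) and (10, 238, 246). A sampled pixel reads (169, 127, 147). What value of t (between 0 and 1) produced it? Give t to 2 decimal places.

0.18

Invert the lerp on the R channel (largest span, 194): t = (169 − 204) / (10 − 204) = -35/-194 = 0.18041.
Check on G: (127 − 103)/(238 − 103) = 0.1778 ✓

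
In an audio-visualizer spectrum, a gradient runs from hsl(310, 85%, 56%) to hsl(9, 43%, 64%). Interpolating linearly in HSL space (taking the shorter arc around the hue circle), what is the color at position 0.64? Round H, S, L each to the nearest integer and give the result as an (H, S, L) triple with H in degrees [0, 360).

(348, 58, 61)

Hue: 9 − 310 = -301°, but |-301| > 180 so the shorter arc goes the other way: Δh = -301 + 360 = 59°.
H = 310 + 0.64 × (59) = 347.76 → 348°
S = 85 + 0.64 × (43 − 85) = 58.12 → 58%
L = 56 + 0.64 × (64 − 56) = 61.12 → 61%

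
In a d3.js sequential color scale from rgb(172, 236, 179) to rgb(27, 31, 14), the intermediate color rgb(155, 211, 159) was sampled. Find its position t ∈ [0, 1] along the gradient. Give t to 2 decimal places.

0.12

Invert the lerp on the G channel (largest span, 205): t = (211 − 236) / (31 − 236) = -25/-205 = 0.12195.
Check on R: (155 − 172)/(27 − 172) = 0.1172 ✓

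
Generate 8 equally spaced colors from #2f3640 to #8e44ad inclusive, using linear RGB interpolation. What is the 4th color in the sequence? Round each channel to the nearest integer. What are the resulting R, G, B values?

With 8 swatches and endpoints inclusive, swatch 4 sits at t = (4 − 1)/(8 − 1) = 3/7 ≈ 0.4286.
#2f3640 → (47, 54, 64); #8e44ad → (142, 68, 173).
R = 47 + 0.4286 × (142 − 47) = 87.717 → 88
G = 54 + 0.4286 × (68 − 54) = 60 → 60
B = 64 + 0.4286 × (173 − 64) = 110.717 → 111

(88, 60, 111)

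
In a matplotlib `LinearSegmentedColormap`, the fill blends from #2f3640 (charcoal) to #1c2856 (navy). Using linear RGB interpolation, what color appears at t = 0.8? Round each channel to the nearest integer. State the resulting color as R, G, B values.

#2f3640 → (47, 54, 64); #1c2856 → (28, 40, 86).
R = 47 + 0.8 × (28 − 47) = 47 + 0.8 × -19 = 31.8 → 32
G = 54 + 0.8 × (40 − 54) = 54 + 0.8 × -14 = 42.8 → 43
B = 64 + 0.8 × (86 − 64) = 64 + 0.8 × 22 = 81.6 → 82

(32, 43, 82)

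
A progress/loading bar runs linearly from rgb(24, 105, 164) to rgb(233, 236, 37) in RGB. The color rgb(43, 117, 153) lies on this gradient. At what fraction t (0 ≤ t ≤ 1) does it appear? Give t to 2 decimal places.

0.09

Invert the lerp on the R channel (largest span, 209): t = (43 − 24) / (233 − 24) = 19/209 = 0.090909.
Check on G: (117 − 105)/(236 − 105) = 0.0916 ✓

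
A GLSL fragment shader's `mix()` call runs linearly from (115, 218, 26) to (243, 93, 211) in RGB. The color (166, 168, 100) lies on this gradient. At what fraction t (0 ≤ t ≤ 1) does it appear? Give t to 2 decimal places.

0.40

Invert the lerp on the B channel (largest span, 185): t = (100 − 26) / (211 − 26) = 74/185 = 0.4.
Check on R: (166 − 115)/(243 − 115) = 0.3984 ✓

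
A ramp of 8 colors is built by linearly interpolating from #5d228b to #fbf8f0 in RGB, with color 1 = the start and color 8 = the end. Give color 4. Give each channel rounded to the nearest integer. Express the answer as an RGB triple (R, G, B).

(161, 126, 182)

With 8 swatches and endpoints inclusive, swatch 4 sits at t = (4 − 1)/(8 − 1) = 3/7 ≈ 0.4286.
#5d228b → (93, 34, 139); #fbf8f0 → (251, 248, 240).
R = 93 + 0.4286 × (251 − 93) = 160.719 → 161
G = 34 + 0.4286 × (248 − 34) = 125.72 → 126
B = 139 + 0.4286 × (240 − 139) = 182.289 → 182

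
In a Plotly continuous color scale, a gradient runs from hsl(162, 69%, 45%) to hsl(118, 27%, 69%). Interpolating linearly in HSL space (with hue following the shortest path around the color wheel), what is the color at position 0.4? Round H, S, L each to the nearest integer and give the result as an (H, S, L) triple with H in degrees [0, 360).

(144, 52, 55)

Hue arc: Δh = 118 − 162 = -44° (|Δh| ≤ 180, already the shorter path).
H = 162 + 0.4 × (-44) = 144.4 → 144°
S = 69 + 0.4 × (27 − 69) = 52.2 → 52%
L = 45 + 0.4 × (69 − 45) = 54.6 → 55%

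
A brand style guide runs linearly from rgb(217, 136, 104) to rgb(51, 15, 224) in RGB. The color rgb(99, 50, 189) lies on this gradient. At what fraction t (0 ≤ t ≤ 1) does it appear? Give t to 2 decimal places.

0.71

Invert the lerp on the R channel (largest span, 166): t = (99 − 217) / (51 − 217) = -118/-166 = 0.71084.
Check on G: (50 − 136)/(15 − 136) = 0.7107 ✓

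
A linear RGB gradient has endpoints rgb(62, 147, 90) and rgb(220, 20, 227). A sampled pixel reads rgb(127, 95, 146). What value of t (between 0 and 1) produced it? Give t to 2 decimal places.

Invert the lerp on the R channel (largest span, 158): t = (127 − 62) / (220 − 62) = 65/158 = 0.41139.
Check on G: (95 − 147)/(20 − 147) = 0.4094 ✓

0.41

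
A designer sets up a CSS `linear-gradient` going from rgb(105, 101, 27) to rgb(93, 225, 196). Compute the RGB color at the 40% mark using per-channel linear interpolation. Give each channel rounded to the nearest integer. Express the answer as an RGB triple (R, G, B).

40% corresponds to t = 0.4.
R = 105 + 0.4 × (93 − 105) = 105 + 0.4 × -12 = 100.2 → 100
G = 101 + 0.4 × (225 − 101) = 101 + 0.4 × 124 = 150.6 → 151
B = 27 + 0.4 × (196 − 27) = 27 + 0.4 × 169 = 94.6 → 95

(100, 151, 95)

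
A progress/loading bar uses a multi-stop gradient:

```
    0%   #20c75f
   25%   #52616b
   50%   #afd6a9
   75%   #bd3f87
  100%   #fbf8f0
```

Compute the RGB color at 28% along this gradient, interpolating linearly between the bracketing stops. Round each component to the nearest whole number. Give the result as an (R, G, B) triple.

28% lies between the 25% and 50% stops, so the local fraction is t = (28 − 25)/(50 − 25) = 3/25 ≈ 0.12.
#52616b → (82, 97, 107); #afd6a9 → (175, 214, 169).
R = 82 + 0.12 × (175 − 82) = 93.16 → 93
G = 97 + 0.12 × (214 − 97) = 111.04 → 111
B = 107 + 0.12 × (169 − 107) = 114.44 → 114

(93, 111, 114)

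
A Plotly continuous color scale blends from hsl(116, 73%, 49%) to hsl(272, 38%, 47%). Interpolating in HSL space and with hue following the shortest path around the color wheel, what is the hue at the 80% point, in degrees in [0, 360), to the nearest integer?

241

Hue arc: Δh = 272 − 116 = 156° (|Δh| ≤ 180, already the shorter path).
H = 116 + 0.8 × (156) = 240.8 → 241°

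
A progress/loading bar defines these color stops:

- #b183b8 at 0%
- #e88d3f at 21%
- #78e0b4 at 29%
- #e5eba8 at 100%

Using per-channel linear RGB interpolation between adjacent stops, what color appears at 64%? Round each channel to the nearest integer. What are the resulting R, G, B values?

64% lies between the 29% and 100% stops, so the local fraction is t = (64 − 29)/(100 − 29) = 35/71 ≈ 0.493.
#78e0b4 → (120, 224, 180); #e5eba8 → (229, 235, 168).
R = 120 + 0.493 × (229 − 120) = 173.737 → 174
G = 224 + 0.493 × (235 − 224) = 229.423 → 229
B = 180 + 0.493 × (168 − 180) = 174.084 → 174

(174, 229, 174)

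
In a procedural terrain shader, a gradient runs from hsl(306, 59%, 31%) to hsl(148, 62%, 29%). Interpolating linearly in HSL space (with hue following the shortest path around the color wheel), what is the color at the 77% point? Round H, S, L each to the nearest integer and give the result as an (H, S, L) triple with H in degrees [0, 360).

Hue arc: Δh = 148 − 306 = -158° (|Δh| ≤ 180, already the shorter path).
H = 306 + 0.77 × (-158) = 184.34 → 184°
S = 59 + 0.77 × (62 − 59) = 61.31 → 61%
L = 31 + 0.77 × (29 − 31) = 29.46 → 29%

(184, 61, 29)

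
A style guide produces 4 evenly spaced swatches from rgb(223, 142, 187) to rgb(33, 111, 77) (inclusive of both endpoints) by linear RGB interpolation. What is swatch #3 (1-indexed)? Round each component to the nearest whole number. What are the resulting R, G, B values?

With 4 swatches and endpoints inclusive, swatch 3 sits at t = (3 − 1)/(4 − 1) = 2/3 ≈ 0.6667.
R = 223 + 0.6667 × (33 − 223) = 96.327 → 96
G = 142 + 0.6667 × (111 − 142) = 121.332 → 121
B = 187 + 0.6667 × (77 − 187) = 113.663 → 114

(96, 121, 114)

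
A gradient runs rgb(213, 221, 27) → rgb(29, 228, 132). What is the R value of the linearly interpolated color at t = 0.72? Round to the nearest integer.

R = 213 + 0.72 × (29 − 213) = 80.52 → 81

81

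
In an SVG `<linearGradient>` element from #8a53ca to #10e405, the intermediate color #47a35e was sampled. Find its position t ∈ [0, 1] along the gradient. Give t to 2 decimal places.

Invert the lerp on the B channel (largest span, 197): t = (94 − 202) / (5 − 202) = -108/-197 = 0.54822.
Check on R: (71 − 138)/(16 − 138) = 0.5492 ✓

0.55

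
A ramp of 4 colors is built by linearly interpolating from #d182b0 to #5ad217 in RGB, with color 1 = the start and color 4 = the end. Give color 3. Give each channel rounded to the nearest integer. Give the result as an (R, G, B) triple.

(130, 183, 74)

With 4 swatches and endpoints inclusive, swatch 3 sits at t = (3 − 1)/(4 − 1) = 2/3 ≈ 0.6667.
#d182b0 → (209, 130, 176); #5ad217 → (90, 210, 23).
R = 209 + 0.6667 × (90 − 209) = 129.663 → 130
G = 130 + 0.6667 × (210 − 130) = 183.336 → 183
B = 176 + 0.6667 × (23 − 176) = 73.995 → 74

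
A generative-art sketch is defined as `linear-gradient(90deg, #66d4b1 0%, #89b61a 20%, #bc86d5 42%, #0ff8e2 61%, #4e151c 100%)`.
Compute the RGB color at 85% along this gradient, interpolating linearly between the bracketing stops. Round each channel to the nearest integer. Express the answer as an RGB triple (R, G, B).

85% lies between the 61% and 100% stops, so the local fraction is t = (85 − 61)/(100 − 61) = 24/39 ≈ 0.6154.
#0ff8e2 → (15, 248, 226); #4e151c → (78, 21, 28).
R = 15 + 0.6154 × (78 − 15) = 53.77 → 54
G = 248 + 0.6154 × (21 − 248) = 108.304 → 108
B = 226 + 0.6154 × (28 − 226) = 104.151 → 104

(54, 108, 104)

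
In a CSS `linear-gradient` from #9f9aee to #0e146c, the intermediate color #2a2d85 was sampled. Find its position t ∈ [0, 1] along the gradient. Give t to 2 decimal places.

Invert the lerp on the R channel (largest span, 145): t = (42 − 159) / (14 − 159) = -117/-145 = 0.8069.
Check on G: (45 − 154)/(20 − 154) = 0.8134 ✓

0.81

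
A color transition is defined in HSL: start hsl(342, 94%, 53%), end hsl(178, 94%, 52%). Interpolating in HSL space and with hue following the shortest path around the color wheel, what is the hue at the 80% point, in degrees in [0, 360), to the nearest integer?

211

Hue arc: Δh = 178 − 342 = -164° (|Δh| ≤ 180, already the shorter path).
H = 342 + 0.8 × (-164) = 210.8 → 211°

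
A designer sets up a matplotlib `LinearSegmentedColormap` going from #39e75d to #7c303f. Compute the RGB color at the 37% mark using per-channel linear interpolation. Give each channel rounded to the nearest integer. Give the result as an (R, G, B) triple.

(82, 163, 82)

#39e75d → (57, 231, 93); #7c303f → (124, 48, 63).
37% corresponds to t = 0.37.
R = 57 + 0.37 × (124 − 57) = 57 + 0.37 × 67 = 81.79 → 82
G = 231 + 0.37 × (48 − 231) = 231 + 0.37 × -183 = 163.29 → 163
B = 93 + 0.37 × (63 − 93) = 93 + 0.37 × -30 = 81.9 → 82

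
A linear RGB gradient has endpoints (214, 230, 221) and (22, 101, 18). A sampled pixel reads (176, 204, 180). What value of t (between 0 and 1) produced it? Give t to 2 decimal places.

Invert the lerp on the B channel (largest span, 203): t = (180 − 221) / (18 − 221) = -41/-203 = 0.20197.
Check on R: (176 − 214)/(22 − 214) = 0.1979 ✓

0.20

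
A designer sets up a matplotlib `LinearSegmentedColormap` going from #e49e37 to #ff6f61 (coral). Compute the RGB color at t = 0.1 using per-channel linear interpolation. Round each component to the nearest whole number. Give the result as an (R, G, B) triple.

#e49e37 → (228, 158, 55); #ff6f61 → (255, 111, 97).
R = 228 + 0.1 × (255 − 228) = 228 + 0.1 × 27 = 230.7 → 231
G = 158 + 0.1 × (111 − 158) = 158 + 0.1 × -47 = 153.3 → 153
B = 55 + 0.1 × (97 − 55) = 55 + 0.1 × 42 = 59.2 → 59
So the blended color is (231, 153, 59), about #e7993b.

(231, 153, 59)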